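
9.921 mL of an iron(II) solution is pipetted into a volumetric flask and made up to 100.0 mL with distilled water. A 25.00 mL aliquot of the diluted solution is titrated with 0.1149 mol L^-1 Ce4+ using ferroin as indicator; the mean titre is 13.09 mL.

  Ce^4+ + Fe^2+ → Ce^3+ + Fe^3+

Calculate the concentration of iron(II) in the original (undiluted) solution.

0.6064 mol/L

n(Ce4+) = 0.01309 × 0.1149 = 1.504 × 10^-3 mol
n(Fe2+) in the aliquot = 1.504 × 10^-3 mol (1:1 ratio)
[Fe2+]_dilute = 1.504 × 10^-3 / 0.02500 = 0.06016 mol/L
Dilution factor = 100.0 / 9.921 = 10.08
[Fe2+]_stock = 0.06016 × 10.08 = 0.6064 mol/L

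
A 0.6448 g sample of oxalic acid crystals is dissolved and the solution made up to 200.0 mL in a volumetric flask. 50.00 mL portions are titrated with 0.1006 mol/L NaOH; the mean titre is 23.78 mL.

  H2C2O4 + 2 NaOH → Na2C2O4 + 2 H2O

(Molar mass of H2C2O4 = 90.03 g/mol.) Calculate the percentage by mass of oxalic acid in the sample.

n(NaOH) per titration = 0.02378 × 0.1006 = 2.392 × 10^-3 mol
From the 1:2 ratio, n(H2C2O4) in each aliquot = 1/2 × 2.392 × 10^-3 = 1.196 × 10^-3 mol
n(H2C2O4) in the whole flask = 1.196 × 10^-3 × 200.0/50.00 = 4.785 × 10^-3 mol
mass of H2C2O4 = 4.785 × 10^-3 × 90.03 = 0.4308 g
% H2C2O4 = 0.4308 / 0.6448 × 100 = 66.80 %

66.80 %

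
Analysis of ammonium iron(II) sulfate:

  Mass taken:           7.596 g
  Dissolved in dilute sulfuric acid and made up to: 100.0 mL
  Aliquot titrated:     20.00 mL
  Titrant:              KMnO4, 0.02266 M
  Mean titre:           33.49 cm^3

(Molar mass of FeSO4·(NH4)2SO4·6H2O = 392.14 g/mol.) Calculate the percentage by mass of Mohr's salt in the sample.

MnO4^- + 5 Fe^2+ + 8 H^+ → Mn^2+ + 5 Fe^3+ + 4 H2O
n(KMnO4) per titration = 0.03349 × 0.02266 = 7.589 × 10^-4 mol
From the 5:1 ratio, n(FeSO4·(NH4)2SO4·6H2O) in each aliquot = 5/1 × 7.589 × 10^-4 = 3.794 × 10^-3 mol
n(FeSO4·(NH4)2SO4·6H2O) in the whole flask = 3.794 × 10^-3 × 100.0/20.00 = 0.01897 mol
mass of FeSO4·(NH4)2SO4·6H2O = 0.01897 × 392.14 = 7.440 g
% FeSO4·(NH4)2SO4·6H2O = 7.440 / 7.596 × 100 = 97.94 %

97.94 %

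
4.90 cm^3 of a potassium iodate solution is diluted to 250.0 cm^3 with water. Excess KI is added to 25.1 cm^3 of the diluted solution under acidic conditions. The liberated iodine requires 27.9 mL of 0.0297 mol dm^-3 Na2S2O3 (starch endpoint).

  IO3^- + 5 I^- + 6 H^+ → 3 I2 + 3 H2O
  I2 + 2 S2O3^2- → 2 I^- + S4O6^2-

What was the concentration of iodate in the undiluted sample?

0.281 mol/L

n(S2O3^2-) = 0.0279 × 0.0297 = 8.29 × 10^-4 mol
n(I2) = n(S2O3^2-)/2 = 4.14 × 10^-4 mol
From the 1:3 ratio, n(IO3^-) in the aliquot = 1/3 × 4.14 × 10^-4 = 1.38 × 10^-4 mol
[IO3^-]_dilute = 1.38 × 10^-4 / 0.0251 = 0.00550 mol/L
[IO3^-]_original = 0.00550 × 250.0/4.90 = 0.281 mol/L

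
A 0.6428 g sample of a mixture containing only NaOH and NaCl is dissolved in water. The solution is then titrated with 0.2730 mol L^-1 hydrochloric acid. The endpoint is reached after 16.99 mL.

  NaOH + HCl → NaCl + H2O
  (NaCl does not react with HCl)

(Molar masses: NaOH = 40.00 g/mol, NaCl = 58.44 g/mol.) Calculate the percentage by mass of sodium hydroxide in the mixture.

n(HCl) = 0.01699 × 0.2730 = 4.638 × 10^-3 mol
Let x = n(NaOH), y = n(NaCl).
Titrant: 1x = 4.638 × 10^-3;  mass: 40.00x + 58.44y = 0.6428
Solving, x = 4.638 × 10^-3 mol, y = 7.825 × 10^-3 mol
mass of NaOH = 4.638 × 10^-3 × 40.00 = 0.1855 g
% NaOH = 0.1855 / 0.6428 × 100 = 28.86 %

28.86 %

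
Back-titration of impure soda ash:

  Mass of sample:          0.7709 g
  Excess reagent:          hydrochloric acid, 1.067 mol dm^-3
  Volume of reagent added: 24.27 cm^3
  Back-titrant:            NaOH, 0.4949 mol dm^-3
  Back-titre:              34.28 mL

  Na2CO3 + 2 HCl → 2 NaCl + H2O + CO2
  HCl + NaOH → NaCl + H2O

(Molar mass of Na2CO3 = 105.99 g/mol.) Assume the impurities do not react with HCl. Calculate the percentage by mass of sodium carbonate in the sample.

61.39 %

n(HCl) added = 0.02427 × 1.067 = 0.02590 mol
n(NaOH) used in back-titration = 0.03428 × 0.4949 = 0.01697 mol
n(HCl) left over = 0.01697 mol (1:1 ratio)
n(HCl) consumed by analyte = 0.02590 − 0.01697 = 8.931 × 10^-3 mol
From the 1:2 ratio, n(Na2CO3) = 1/2 × 8.931 × 10^-3 = 4.465 × 10^-3 mol
mass of Na2CO3 = 4.465 × 10^-3 × 105.99 = 0.4733 g
% Na2CO3 = 0.4733 / 0.7709 × 100 = 61.39 %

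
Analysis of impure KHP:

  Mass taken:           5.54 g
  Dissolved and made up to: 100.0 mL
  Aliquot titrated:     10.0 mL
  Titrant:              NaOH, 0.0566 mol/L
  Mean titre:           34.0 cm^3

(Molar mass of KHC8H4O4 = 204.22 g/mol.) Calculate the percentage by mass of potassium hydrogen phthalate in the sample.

KHC8H4O4 + NaOH → KNaC8H4O4 + H2O
n(NaOH) per titration = 0.0340 × 0.0566 = 1.92 × 10^-3 mol
n(KHC8H4O4) in each aliquot = 1.92 × 10^-3 mol (1:1 ratio)
n(KHC8H4O4) in the whole flask = 1.92 × 10^-3 × 100.0/10.0 = 0.0192 mol
mass of KHC8H4O4 = 0.0192 × 204.22 = 3.93 g
% KHC8H4O4 = 3.93 / 5.54 × 100 = 70.9 %

70.9 %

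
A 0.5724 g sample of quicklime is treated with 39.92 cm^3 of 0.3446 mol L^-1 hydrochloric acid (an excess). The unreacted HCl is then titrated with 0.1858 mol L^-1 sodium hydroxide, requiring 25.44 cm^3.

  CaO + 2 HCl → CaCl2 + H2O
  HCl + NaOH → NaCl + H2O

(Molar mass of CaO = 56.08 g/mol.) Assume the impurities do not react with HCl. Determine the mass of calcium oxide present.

0.2532 g

n(HCl) added = 0.03992 × 0.3446 = 0.01376 mol
n(NaOH) used in back-titration = 0.02544 × 0.1858 = 4.727 × 10^-3 mol
n(HCl) left over = 4.727 × 10^-3 mol (1:1 ratio)
n(HCl) consumed by analyte = 0.01376 − 4.727 × 10^-3 = 9.030 × 10^-3 mol
From the 1:2 ratio, n(CaO) = 1/2 × 9.030 × 10^-3 = 4.515 × 10^-3 mol
mass of CaO = 4.515 × 10^-3 × 56.08 = 0.2532 g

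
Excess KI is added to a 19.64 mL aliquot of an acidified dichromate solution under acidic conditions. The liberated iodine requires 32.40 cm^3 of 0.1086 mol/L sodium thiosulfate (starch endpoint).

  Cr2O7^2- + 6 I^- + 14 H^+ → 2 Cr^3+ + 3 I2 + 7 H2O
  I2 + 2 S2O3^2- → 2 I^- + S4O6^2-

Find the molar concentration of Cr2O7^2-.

0.02986 mol/L

n(S2O3^2-) = 0.03240 × 0.1086 = 3.519 × 10^-3 mol
n(I2) = n(S2O3^2-)/2 = 1.759 × 10^-3 mol
From the 1:3 ratio, n(Cr2O7^2-) in the aliquot = 1/3 × 1.759 × 10^-3 = 5.864 × 10^-4 mol
[Cr2O7^2-] = 5.864 × 10^-4 / 0.01964 = 0.02986 mol/L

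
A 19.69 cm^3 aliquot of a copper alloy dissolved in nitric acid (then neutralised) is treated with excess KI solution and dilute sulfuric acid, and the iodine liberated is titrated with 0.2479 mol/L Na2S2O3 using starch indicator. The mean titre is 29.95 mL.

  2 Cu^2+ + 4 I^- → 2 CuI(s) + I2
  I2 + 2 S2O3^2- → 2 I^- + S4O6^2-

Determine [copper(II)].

n(S2O3^2-) = 0.02995 × 0.2479 = 7.425 × 10^-3 mol
n(I2) = n(S2O3^2-)/2 = 3.712 × 10^-3 mol
From the 2:1 ratio, n(Cu2+) in the aliquot = 2/1 × 3.712 × 10^-3 = 7.425 × 10^-3 mol
[Cu2+] = 7.425 × 10^-3 / 0.01969 = 0.3771 mol/L

0.3771 mol/L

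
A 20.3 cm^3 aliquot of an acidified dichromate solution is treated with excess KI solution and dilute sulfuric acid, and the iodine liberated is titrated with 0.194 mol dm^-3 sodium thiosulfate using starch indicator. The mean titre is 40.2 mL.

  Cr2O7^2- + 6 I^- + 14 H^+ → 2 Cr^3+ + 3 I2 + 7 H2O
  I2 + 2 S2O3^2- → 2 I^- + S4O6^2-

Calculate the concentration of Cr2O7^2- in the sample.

0.0640 mol/L

n(S2O3^2-) = 0.0402 × 0.194 = 7.80 × 10^-3 mol
n(I2) = n(S2O3^2-)/2 = 3.90 × 10^-3 mol
From the 1:3 ratio, n(Cr2O7^2-) in the aliquot = 1/3 × 3.90 × 10^-3 = 1.30 × 10^-3 mol
[Cr2O7^2-] = 1.30 × 10^-3 / 0.0203 = 0.0640 mol/L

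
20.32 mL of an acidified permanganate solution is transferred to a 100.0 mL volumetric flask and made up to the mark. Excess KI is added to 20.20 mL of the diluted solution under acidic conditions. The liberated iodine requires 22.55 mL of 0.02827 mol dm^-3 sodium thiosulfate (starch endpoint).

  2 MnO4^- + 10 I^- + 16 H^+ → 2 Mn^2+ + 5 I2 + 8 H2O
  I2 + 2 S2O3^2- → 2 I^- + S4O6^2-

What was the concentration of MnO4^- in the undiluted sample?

0.03106 mol/L

n(S2O3^2-) = 0.02255 × 0.02827 = 6.375 × 10^-4 mol
n(I2) = n(S2O3^2-)/2 = 3.187 × 10^-4 mol
From the 2:5 ratio, n(MnO4^-) in the aliquot = 2/5 × 3.187 × 10^-4 = 1.275 × 10^-4 mol
[MnO4^-]_dilute = 1.275 × 10^-4 / 0.02020 = 0.006312 mol/L
[MnO4^-]_original = 0.006312 × 100.0/20.32 = 0.03106 mol/L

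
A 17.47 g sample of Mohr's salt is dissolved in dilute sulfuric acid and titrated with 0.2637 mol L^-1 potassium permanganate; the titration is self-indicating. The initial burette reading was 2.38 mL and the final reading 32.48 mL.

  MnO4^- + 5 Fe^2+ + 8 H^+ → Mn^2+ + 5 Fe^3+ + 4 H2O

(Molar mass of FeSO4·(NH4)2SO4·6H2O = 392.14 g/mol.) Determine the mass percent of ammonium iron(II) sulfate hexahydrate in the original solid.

89.08 %

n(KMnO4) = 0.03010 L × 0.2637 mol/L = 7.937 × 10^-3 mol
From the 5:1 ratio, n(FeSO4·(NH4)2SO4·6H2O) = 5/1 × 7.937 × 10^-3 = 0.03969 mol
mass of FeSO4·(NH4)2SO4·6H2O = 0.03969 × 392.14 g/mol = 15.56 g
% FeSO4·(NH4)2SO4·6H2O = 15.56 / 17.47 × 100 = 89.08 %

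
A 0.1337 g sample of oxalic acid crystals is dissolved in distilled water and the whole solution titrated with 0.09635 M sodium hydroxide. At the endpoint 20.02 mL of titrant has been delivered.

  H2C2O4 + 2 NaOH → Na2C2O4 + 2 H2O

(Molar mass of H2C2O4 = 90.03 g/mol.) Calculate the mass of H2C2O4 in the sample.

n(NaOH) = 0.02002 L × 0.09635 mol/L = 1.929 × 10^-3 mol
From the 1:2 ratio, n(H2C2O4) = 1/2 × 1.929 × 10^-3 = 9.645 × 10^-4 mol
mass of H2C2O4 = 9.645 × 10^-4 × 90.03 g/mol = 0.08683 g

0.08683 g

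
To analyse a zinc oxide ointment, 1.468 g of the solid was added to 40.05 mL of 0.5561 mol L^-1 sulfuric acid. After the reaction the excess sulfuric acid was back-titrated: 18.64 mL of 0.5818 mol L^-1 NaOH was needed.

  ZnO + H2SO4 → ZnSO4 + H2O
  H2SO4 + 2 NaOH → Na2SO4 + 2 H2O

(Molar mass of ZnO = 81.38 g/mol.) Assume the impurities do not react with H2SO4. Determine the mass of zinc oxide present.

1.371 g

n(H2SO4) added = 0.04005 × 0.5561 = 0.02227 mol
n(NaOH) used in back-titration = 0.01864 × 0.5818 = 0.01084 mol
From the 1:2 ratio, n(H2SO4) left over = 1/2 × 0.01084 = 5.422 × 10^-3 mol
n(H2SO4) consumed by analyte = 0.02227 − 5.422 × 10^-3 = 0.01685 mol
n(ZnO) = 0.01685 mol (1:1 ratio)
mass of ZnO = 0.01685 × 81.38 = 1.371 g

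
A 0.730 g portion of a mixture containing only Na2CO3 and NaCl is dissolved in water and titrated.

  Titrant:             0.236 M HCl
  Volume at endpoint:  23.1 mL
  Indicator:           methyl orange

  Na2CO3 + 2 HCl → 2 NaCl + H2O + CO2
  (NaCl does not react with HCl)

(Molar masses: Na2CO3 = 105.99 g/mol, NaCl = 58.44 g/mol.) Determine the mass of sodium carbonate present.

0.289 g

n(HCl) = 0.0231 × 0.236 = 5.45 × 10^-3 mol
Let x = n(Na2CO3), y = n(NaCl).
Titrant: 2x = 5.45 × 10^-3;  mass: 105.99x + 58.44y = 0.730
Solving, x = 2.73 × 10^-3 mol, y = 7.55 × 10^-3 mol
mass of Na2CO3 = 2.73 × 10^-3 × 105.99 = 0.289 g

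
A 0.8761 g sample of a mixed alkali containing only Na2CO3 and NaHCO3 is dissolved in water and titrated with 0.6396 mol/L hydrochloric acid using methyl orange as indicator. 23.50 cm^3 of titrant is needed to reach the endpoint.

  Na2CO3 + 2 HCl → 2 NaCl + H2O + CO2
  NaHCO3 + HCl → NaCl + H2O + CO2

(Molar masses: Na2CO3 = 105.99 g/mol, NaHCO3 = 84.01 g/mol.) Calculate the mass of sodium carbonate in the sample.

0.6606 g

n(HCl) = 0.02350 × 0.6396 = 0.01503 mol
Let x = n(Na2CO3), y = n(NaHCO3).
Titrant: 2x + 1y = 0.01503;  mass: 105.99x + 84.01y = 0.8761
Solving, x = 6.233 × 10^-3 mol, y = 2.565 × 10^-3 mol
mass of Na2CO3 = 6.233 × 10^-3 × 105.99 = 0.6606 g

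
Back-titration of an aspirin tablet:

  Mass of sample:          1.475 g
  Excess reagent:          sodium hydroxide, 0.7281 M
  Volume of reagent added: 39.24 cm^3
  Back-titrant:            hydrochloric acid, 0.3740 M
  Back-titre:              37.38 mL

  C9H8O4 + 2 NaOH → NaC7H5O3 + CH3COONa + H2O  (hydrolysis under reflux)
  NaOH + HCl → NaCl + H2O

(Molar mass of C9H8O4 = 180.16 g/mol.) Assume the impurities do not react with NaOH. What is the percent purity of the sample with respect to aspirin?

n(NaOH) added = 0.03924 × 0.7281 = 0.02857 mol
n(HCl) used in back-titration = 0.03738 × 0.3740 = 0.01398 mol
n(NaOH) left over = 0.01398 mol (1:1 ratio)
n(NaOH) consumed by analyte = 0.02857 − 0.01398 = 0.01459 mol
From the 1:2 ratio, n(C9H8O4) = 1/2 × 0.01459 = 7.295 × 10^-3 mol
mass of C9H8O4 = 7.295 × 10^-3 × 180.16 = 1.314 g
% C9H8O4 = 1.314 / 1.475 × 100 = 89.11 %

89.11 %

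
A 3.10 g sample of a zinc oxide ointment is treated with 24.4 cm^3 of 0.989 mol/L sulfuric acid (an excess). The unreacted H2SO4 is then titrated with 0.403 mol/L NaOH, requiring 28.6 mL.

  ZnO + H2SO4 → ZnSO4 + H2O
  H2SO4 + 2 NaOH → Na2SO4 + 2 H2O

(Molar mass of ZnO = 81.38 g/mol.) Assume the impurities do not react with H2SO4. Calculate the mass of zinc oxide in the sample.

1.49 g

n(H2SO4) added = 0.0244 × 0.989 = 0.0241 mol
n(NaOH) used in back-titration = 0.0286 × 0.403 = 0.0115 mol
From the 1:2 ratio, n(H2SO4) left over = 1/2 × 0.0115 = 5.76 × 10^-3 mol
n(H2SO4) consumed by analyte = 0.0241 − 5.76 × 10^-3 = 0.0184 mol
n(ZnO) = 0.0184 mol (1:1 ratio)
mass of ZnO = 0.0184 × 81.38 = 1.49 g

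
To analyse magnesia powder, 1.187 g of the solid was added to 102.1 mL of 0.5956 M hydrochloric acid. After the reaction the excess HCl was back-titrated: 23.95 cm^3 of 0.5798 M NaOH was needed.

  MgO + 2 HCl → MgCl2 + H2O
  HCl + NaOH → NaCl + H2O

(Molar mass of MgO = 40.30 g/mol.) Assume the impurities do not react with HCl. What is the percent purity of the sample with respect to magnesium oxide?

79.66 %

n(HCl) added = 0.1021 × 0.5956 = 0.06081 mol
n(NaOH) used in back-titration = 0.02395 × 0.5798 = 0.01389 mol
n(HCl) left over = 0.01389 mol (1:1 ratio)
n(HCl) consumed by analyte = 0.06081 − 0.01389 = 0.04692 mol
From the 1:2 ratio, n(MgO) = 1/2 × 0.04692 = 0.02346 mol
mass of MgO = 0.02346 × 40.30 = 0.9455 g
% MgO = 0.9455 / 1.187 × 100 = 79.66 %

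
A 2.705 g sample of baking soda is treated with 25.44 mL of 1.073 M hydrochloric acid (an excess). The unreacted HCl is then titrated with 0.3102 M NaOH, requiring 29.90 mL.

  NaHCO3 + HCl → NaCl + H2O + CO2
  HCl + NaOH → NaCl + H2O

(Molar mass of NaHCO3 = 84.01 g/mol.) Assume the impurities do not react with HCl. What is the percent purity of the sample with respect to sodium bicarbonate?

n(HCl) added = 0.02544 × 1.073 = 0.02730 mol
n(NaOH) used in back-titration = 0.02990 × 0.3102 = 9.275 × 10^-3 mol
n(HCl) left over = 9.275 × 10^-3 mol (1:1 ratio)
n(HCl) consumed by analyte = 0.02730 − 9.275 × 10^-3 = 0.01802 mol
n(NaHCO3) = 0.01802 mol (1:1 ratio)
mass of NaHCO3 = 0.01802 × 84.01 = 1.514 g
% NaHCO3 = 1.514 / 2.705 × 100 = 55.97 %

55.97 %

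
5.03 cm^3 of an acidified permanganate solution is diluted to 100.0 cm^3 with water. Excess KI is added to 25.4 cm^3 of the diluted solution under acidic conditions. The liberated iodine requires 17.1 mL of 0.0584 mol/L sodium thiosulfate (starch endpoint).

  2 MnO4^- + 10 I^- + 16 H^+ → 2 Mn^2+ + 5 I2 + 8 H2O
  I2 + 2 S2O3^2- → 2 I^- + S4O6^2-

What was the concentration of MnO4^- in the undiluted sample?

n(S2O3^2-) = 0.0171 × 0.0584 = 9.99 × 10^-4 mol
n(I2) = n(S2O3^2-)/2 = 4.99 × 10^-4 mol
From the 2:5 ratio, n(MnO4^-) in the aliquot = 2/5 × 4.99 × 10^-4 = 2.00 × 10^-4 mol
[MnO4^-]_dilute = 2.00 × 10^-4 / 0.0254 = 0.00786 mol/L
[MnO4^-]_original = 0.00786 × 100.0/5.03 = 0.156 mol/L

0.156 mol/L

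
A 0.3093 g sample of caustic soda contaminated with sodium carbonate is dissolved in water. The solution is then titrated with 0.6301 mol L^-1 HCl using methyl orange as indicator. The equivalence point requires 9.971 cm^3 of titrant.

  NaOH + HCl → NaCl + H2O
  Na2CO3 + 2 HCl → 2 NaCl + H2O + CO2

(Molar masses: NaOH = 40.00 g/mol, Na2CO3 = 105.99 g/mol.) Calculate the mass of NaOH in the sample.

n(HCl) = 0.009971 × 0.6301 = 6.283 × 10^-3 mol
Let x = n(NaOH), y = n(Na2CO3).
Titrant: 1x + 2y = 6.283 × 10^-3;  mass: 40.00x + 105.99y = 0.3093
Solving, x = 1.820 × 10^-3 mol, y = 2.231 × 10^-3 mol
mass of NaOH = 1.820 × 10^-3 × 40.00 = 0.07281 g

0.07281 g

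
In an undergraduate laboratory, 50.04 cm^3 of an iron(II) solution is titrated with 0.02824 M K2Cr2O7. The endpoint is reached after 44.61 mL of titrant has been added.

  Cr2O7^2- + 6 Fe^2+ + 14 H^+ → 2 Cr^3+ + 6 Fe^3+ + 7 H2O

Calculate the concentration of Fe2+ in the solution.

n(K2Cr2O7) = 0.04461 L × 0.02824 mol/L = 1.260 × 10^-3 mol
From the 6:1 mole ratio, n(Fe2+) = 6/1 × 1.260 × 10^-3 = 7.559 × 10^-3 mol
[Fe2+] = 7.559 × 10^-3 mol / 0.05004 L = 0.1511 mol/L

0.1511 M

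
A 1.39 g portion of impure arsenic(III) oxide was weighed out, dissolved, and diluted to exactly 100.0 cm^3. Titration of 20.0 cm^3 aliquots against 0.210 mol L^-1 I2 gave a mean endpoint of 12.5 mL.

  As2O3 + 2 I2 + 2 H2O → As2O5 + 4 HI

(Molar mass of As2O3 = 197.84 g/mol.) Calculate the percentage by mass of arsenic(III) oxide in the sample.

n(I2) per titration = 0.0125 × 0.210 = 2.62 × 10^-3 mol
From the 1:2 ratio, n(As2O3) in each aliquot = 1/2 × 2.62 × 10^-3 = 1.31 × 10^-3 mol
n(As2O3) in the whole flask = 1.31 × 10^-3 × 100.0/20.0 = 6.56 × 10^-3 mol
mass of As2O3 = 6.56 × 10^-3 × 197.84 = 1.30 g
% As2O3 = 1.30 / 1.39 × 100 = 93.4 %

93.4 %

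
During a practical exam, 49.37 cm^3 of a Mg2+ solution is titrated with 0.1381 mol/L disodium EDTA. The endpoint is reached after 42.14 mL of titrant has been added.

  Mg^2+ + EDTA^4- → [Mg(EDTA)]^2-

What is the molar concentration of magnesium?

n(EDTA) = 0.04214 L × 0.1381 mol/L = 5.820 × 10^-3 mol
n(Mg2+) = 5.820 × 10^-3 mol (1:1 mole ratio)
[Mg2+] = 5.820 × 10^-3 mol / 0.04937 L = 0.1179 mol/L

0.1179 mol/L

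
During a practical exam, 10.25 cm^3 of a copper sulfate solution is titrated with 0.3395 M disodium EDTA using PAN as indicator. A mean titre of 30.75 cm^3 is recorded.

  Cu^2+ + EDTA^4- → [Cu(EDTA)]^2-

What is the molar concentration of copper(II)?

1.018 M

n(EDTA) = 0.03075 L × 0.3395 mol/L = 0.01044 mol
n(Cu2+) = 0.01044 mol (1:1 mole ratio)
[Cu2+] = 0.01044 mol / 0.01025 L = 1.018 mol/L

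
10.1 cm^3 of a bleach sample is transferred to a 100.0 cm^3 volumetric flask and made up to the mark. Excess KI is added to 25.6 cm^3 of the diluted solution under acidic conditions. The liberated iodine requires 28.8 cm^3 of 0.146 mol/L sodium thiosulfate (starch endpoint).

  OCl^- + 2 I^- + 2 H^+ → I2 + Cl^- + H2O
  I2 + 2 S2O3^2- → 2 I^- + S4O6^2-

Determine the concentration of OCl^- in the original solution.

0.813 mol/L

n(S2O3^2-) = 0.0288 × 0.146 = 4.20 × 10^-3 mol
n(I2) = n(S2O3^2-)/2 = 2.10 × 10^-3 mol
n(OCl^-) in the aliquot = 2.10 × 10^-3 mol (1:1 ratio)
[OCl^-]_dilute = 2.10 × 10^-3 / 0.0256 = 0.0821 mol/L
[OCl^-]_original = 0.0821 × 100.0/10.1 = 0.813 mol/L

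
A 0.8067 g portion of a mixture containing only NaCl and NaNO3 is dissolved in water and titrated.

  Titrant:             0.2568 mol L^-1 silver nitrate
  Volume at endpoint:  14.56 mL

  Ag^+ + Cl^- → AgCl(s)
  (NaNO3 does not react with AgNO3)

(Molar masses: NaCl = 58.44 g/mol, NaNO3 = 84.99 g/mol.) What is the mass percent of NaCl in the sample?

27.09 %

n(AgNO3) = 0.01456 × 0.2568 = 3.739 × 10^-3 mol
Let x = n(NaCl), y = n(NaNO3).
Titrant: 1x = 3.739 × 10^-3;  mass: 58.44x + 84.99y = 0.8067
Solving, x = 3.739 × 10^-3 mol, y = 6.921 × 10^-3 mol
mass of NaCl = 3.739 × 10^-3 × 58.44 = 0.2185 g
% NaCl = 0.2185 / 0.8067 × 100 = 27.09 %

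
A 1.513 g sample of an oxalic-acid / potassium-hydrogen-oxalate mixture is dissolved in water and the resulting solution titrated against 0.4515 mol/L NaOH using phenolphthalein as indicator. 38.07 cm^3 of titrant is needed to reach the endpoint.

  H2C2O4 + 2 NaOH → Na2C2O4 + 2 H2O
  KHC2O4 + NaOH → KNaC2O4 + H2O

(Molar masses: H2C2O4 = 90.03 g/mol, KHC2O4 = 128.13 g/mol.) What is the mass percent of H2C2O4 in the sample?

n(NaOH) = 0.03807 × 0.4515 = 0.01719 mol
Let x = n(H2C2O4), y = n(KHC2O4).
Titrant: 2x + 1y = 0.01719;  mass: 90.03x + 128.13y = 1.513
Solving, x = 4.147 × 10^-3 mol, y = 8.894 × 10^-3 mol
mass of H2C2O4 = 4.147 × 10^-3 × 90.03 = 0.3734 g
% H2C2O4 = 0.3734 / 1.513 × 100 = 24.68 %

24.68 %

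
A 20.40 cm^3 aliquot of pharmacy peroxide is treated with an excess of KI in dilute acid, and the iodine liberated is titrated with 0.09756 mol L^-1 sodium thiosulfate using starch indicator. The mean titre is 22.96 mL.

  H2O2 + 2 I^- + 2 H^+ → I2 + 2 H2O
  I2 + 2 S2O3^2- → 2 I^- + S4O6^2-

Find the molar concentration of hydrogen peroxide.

n(S2O3^2-) = 0.02296 × 0.09756 = 2.240 × 10^-3 mol
n(I2) = n(S2O3^2-)/2 = 1.120 × 10^-3 mol
n(H2O2) in the aliquot = 1.120 × 10^-3 mol (1:1 ratio)
[H2O2] = 1.120 × 10^-3 / 0.02040 = 0.05490 mol/L

0.05490 mol/L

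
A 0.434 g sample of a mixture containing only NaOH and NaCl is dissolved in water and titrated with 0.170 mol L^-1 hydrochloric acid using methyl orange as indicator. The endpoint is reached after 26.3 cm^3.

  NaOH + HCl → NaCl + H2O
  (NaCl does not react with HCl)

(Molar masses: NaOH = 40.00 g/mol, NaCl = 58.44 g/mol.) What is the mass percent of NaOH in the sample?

n(HCl) = 0.0263 × 0.170 = 4.47 × 10^-3 mol
Let x = n(NaOH), y = n(NaCl).
Titrant: 1x = 4.47 × 10^-3;  mass: 40.00x + 58.44y = 0.434
Solving, x = 4.47 × 10^-3 mol, y = 4.37 × 10^-3 mol
mass of NaOH = 4.47 × 10^-3 × 40.00 = 0.179 g
% NaOH = 0.179 / 0.434 × 100 = 41.2 %

41.2 %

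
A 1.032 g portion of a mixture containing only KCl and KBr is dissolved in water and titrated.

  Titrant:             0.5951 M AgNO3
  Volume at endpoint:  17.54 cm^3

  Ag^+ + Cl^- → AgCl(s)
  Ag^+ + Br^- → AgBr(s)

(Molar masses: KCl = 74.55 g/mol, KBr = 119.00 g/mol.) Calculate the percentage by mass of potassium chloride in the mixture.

34.15 %

n(AgNO3) = 0.01754 × 0.5951 = 0.01044 mol
Let x = n(KCl), y = n(KBr).
Titrant: 1x + 1y = 0.01044;  mass: 74.55x + 119.00y = 1.032
Solving, x = 4.727 × 10^-3 mol, y = 5.711 × 10^-3 mol
mass of KCl = 4.727 × 10^-3 × 74.55 = 0.3524 g
% KCl = 0.3524 / 1.032 × 100 = 34.15 %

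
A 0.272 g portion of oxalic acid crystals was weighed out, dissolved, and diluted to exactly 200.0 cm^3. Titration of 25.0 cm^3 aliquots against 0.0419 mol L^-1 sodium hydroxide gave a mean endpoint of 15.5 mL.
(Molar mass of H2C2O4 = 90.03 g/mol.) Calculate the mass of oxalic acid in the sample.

0.234 g

H2C2O4 + 2 NaOH → Na2C2O4 + 2 H2O
n(NaOH) per titration = 0.0155 × 0.0419 = 6.49 × 10^-4 mol
From the 1:2 ratio, n(H2C2O4) in each aliquot = 1/2 × 6.49 × 10^-4 = 3.25 × 10^-4 mol
n(H2C2O4) in the whole flask = 3.25 × 10^-4 × 200.0/25.0 = 2.60 × 10^-3 mol
mass of H2C2O4 = 2.60 × 10^-3 × 90.03 = 0.234 g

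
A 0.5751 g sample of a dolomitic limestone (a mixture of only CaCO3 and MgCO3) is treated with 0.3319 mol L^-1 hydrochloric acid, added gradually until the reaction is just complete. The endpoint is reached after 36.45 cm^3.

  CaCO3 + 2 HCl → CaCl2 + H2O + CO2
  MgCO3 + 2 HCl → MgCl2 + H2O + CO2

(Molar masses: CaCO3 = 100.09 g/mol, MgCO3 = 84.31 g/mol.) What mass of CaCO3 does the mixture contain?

n(HCl) = 0.03645 × 0.3319 = 0.01210 mol
Let x = n(CaCO3), y = n(MgCO3).
Titrant: 2x + 2y = 0.01210;  mass: 100.09x + 84.31y = 0.5751
Solving, x = 4.127 × 10^-3 mol, y = 1.922 × 10^-3 mol
mass of CaCO3 = 4.127 × 10^-3 × 100.09 = 0.4130 g

0.4130 g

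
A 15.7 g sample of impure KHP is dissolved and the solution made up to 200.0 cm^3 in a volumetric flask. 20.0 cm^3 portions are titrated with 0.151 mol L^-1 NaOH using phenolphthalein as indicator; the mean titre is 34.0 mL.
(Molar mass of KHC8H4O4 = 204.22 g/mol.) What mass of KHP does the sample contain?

KHC8H4O4 + NaOH → KNaC8H4O4 + H2O
n(NaOH) per titration = 0.0340 × 0.151 = 5.13 × 10^-3 mol
n(KHC8H4O4) in each aliquot = 5.13 × 10^-3 mol (1:1 ratio)
n(KHC8H4O4) in the whole flask = 5.13 × 10^-3 × 200.0/20.0 = 0.0513 mol
mass of KHC8H4O4 = 0.0513 × 204.22 = 10.5 g

10.5 g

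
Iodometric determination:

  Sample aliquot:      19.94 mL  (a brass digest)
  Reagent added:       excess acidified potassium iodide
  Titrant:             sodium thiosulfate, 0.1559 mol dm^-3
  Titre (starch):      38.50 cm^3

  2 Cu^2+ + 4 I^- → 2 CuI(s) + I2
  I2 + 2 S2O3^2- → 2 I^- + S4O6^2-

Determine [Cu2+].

0.3010 mol/L

n(S2O3^2-) = 0.03850 × 0.1559 = 6.002 × 10^-3 mol
n(I2) = n(S2O3^2-)/2 = 3.001 × 10^-3 mol
From the 2:1 ratio, n(Cu2+) in the aliquot = 2/1 × 3.001 × 10^-3 = 6.002 × 10^-3 mol
[Cu2+] = 6.002 × 10^-3 / 0.01994 = 0.3010 mol/L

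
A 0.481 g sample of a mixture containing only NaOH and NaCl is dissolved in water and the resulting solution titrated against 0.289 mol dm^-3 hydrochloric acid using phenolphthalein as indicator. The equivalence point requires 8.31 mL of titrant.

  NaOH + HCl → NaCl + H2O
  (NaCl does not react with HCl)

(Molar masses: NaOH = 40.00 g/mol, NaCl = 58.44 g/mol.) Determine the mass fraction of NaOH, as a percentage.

20.0 %

n(HCl) = 0.00831 × 0.289 = 2.40 × 10^-3 mol
Let x = n(NaOH), y = n(NaCl).
Titrant: 1x = 2.40 × 10^-3;  mass: 40.00x + 58.44y = 0.481
Solving, x = 2.40 × 10^-3 mol, y = 6.59 × 10^-3 mol
mass of NaOH = 2.40 × 10^-3 × 40.00 = 0.0961 g
% NaOH = 0.0961 / 0.481 × 100 = 20.0 %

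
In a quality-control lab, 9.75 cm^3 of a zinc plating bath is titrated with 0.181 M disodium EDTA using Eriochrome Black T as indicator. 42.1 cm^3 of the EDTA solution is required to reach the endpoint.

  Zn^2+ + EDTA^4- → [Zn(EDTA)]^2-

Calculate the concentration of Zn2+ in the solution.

n(EDTA) = 0.0421 L × 0.181 mol/L = 7.62 × 10^-3 mol
n(Zn2+) = 7.62 × 10^-3 mol (1:1 mole ratio)
[Zn2+] = 7.62 × 10^-3 mol / 0.00975 L = 0.782 mol/L

0.782 M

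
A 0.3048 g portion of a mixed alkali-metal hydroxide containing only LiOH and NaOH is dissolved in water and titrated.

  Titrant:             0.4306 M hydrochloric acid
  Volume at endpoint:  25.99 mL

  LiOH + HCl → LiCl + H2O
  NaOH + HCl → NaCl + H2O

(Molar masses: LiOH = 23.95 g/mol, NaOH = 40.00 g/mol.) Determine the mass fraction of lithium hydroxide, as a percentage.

69.94 %

n(HCl) = 0.02599 × 0.4306 = 0.01119 mol
Let x = n(LiOH), y = n(NaOH).
Titrant: 1x + 1y = 0.01119;  mass: 23.95x + 40.00y = 0.3048
Solving, x = 8.900 × 10^-3 mol, y = 2.291 × 10^-3 mol
mass of LiOH = 8.900 × 10^-3 × 23.95 = 0.2132 g
% LiOH = 0.2132 / 0.3048 × 100 = 69.94 %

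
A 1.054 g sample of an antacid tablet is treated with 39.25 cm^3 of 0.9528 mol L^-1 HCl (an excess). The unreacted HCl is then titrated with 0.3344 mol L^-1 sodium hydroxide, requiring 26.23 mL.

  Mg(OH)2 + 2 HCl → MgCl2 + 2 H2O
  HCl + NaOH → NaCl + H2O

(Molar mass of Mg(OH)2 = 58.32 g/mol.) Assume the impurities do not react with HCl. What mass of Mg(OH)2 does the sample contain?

0.8347 g

n(HCl) added = 0.03925 × 0.9528 = 0.03740 mol
n(NaOH) used in back-titration = 0.02623 × 0.3344 = 8.771 × 10^-3 mol
n(HCl) left over = 8.771 × 10^-3 mol (1:1 ratio)
n(HCl) consumed by analyte = 0.03740 − 8.771 × 10^-3 = 0.02863 mol
From the 1:2 ratio, n(Mg(OH)2) = 1/2 × 0.02863 = 0.01431 mol
mass of Mg(OH)2 = 0.01431 × 58.32 = 0.8347 g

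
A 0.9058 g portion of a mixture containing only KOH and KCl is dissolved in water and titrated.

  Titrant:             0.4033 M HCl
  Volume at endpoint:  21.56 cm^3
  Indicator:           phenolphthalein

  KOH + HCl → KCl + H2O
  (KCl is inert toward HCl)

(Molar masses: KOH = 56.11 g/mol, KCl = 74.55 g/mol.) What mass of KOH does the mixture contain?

0.4879 g

n(HCl) = 0.02156 × 0.4033 = 8.695 × 10^-3 mol
Let x = n(KOH), y = n(KCl).
Titrant: 1x = 8.695 × 10^-3;  mass: 56.11x + 74.55y = 0.9058
Solving, x = 8.695 × 10^-3 mol, y = 5.606 × 10^-3 mol
mass of KOH = 8.695 × 10^-3 × 56.11 = 0.4879 g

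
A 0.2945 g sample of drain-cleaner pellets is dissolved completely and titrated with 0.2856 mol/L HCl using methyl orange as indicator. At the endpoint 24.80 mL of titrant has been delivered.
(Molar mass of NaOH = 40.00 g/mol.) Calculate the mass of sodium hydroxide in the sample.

0.2833 g

NaOH + HCl → NaCl + H2O
n(HCl) = 0.02480 L × 0.2856 mol/L = 7.083 × 10^-3 mol
n(NaOH) = 7.083 × 10^-3 mol (1:1 ratio)
mass of NaOH = 7.083 × 10^-3 × 40.00 g/mol = 0.2833 g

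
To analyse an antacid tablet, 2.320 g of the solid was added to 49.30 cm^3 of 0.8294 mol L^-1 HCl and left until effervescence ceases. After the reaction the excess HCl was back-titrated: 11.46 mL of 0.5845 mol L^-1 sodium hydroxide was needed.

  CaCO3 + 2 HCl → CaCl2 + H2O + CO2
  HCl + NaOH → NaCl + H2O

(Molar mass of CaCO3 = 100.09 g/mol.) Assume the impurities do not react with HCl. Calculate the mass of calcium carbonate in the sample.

n(HCl) added = 0.04930 × 0.8294 = 0.04089 mol
n(NaOH) used in back-titration = 0.01146 × 0.5845 = 6.698 × 10^-3 mol
n(HCl) left over = 6.698 × 10^-3 mol (1:1 ratio)
n(HCl) consumed by analyte = 0.04089 − 6.698 × 10^-3 = 0.03419 mol
From the 1:2 ratio, n(CaCO3) = 1/2 × 0.03419 = 0.01710 mol
mass of CaCO3 = 0.01710 × 100.09 = 1.711 g

1.711 g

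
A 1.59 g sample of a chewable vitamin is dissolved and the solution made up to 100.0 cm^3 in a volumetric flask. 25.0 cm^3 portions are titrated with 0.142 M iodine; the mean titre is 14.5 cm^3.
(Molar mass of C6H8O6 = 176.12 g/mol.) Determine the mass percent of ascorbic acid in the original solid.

91.2 %

C6H8O6 + I2 → C6H6O6 + 2 HI
n(I2) per titration = 0.0145 × 0.142 = 2.06 × 10^-3 mol
n(C6H8O6) in each aliquot = 2.06 × 10^-3 mol (1:1 ratio)
n(C6H8O6) in the whole flask = 2.06 × 10^-3 × 100.0/25.0 = 8.24 × 10^-3 mol
mass of C6H8O6 = 8.24 × 10^-3 × 176.12 = 1.45 g
% C6H8O6 = 1.45 / 1.59 × 100 = 91.2 %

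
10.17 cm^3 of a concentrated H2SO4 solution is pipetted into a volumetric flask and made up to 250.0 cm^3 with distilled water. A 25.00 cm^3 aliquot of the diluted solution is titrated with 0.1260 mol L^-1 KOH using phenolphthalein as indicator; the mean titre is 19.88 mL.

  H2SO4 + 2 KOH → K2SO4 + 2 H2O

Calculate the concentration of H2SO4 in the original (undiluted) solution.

1.232 mol/L

n(KOH) = 0.01988 × 0.1260 = 2.505 × 10^-3 mol
From the 1:2 ratio, n(H2SO4) in the aliquot = 1/2 × 2.505 × 10^-3 = 1.252 × 10^-3 mol
[H2SO4]_dilute = 1.252 × 10^-3 / 0.02500 = 0.05010 mol/L
Dilution factor = 250.0 / 10.17 = 24.58
[H2SO4]_stock = 0.05010 × 24.58 = 1.232 mol/L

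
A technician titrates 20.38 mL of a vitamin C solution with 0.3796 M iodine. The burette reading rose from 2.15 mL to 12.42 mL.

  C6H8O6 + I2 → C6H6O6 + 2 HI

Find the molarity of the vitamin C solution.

0.1913 M

n(I2) = 0.01027 L × 0.3796 mol/L = 3.898 × 10^-3 mol
n(C6H8O6) = 3.898 × 10^-3 mol (1:1 mole ratio)
[C6H8O6] = 3.898 × 10^-3 mol / 0.02038 L = 0.1913 mol/L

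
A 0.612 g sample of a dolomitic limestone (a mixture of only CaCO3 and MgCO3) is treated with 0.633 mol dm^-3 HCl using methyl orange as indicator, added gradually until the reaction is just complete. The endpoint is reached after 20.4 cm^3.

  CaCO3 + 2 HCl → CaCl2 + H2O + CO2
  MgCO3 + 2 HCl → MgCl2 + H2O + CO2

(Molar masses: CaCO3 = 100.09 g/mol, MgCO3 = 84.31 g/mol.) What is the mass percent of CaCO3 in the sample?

n(HCl) = 0.0204 × 0.633 = 0.0129 mol
Let x = n(CaCO3), y = n(MgCO3).
Titrant: 2x + 2y = 0.0129;  mass: 100.09x + 84.31y = 0.612
Solving, x = 4.29 × 10^-3 mol, y = 2.17 × 10^-3 mol
mass of CaCO3 = 4.29 × 10^-3 × 100.09 = 0.429 g
% CaCO3 = 0.429 / 0.612 × 100 = 70.1 %

70.1 %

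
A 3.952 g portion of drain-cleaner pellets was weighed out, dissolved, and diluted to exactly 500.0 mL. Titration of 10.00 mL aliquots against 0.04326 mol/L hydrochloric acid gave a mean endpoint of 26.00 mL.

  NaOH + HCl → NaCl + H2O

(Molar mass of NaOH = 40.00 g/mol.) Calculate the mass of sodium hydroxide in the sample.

n(HCl) per titration = 0.02600 × 0.04326 = 1.125 × 10^-3 mol
n(NaOH) in each aliquot = 1.125 × 10^-3 mol (1:1 ratio)
n(NaOH) in the whole flask = 1.125 × 10^-3 × 500.0/10.00 = 0.05624 mol
mass of NaOH = 0.05624 × 40.00 = 2.250 g

2.250 g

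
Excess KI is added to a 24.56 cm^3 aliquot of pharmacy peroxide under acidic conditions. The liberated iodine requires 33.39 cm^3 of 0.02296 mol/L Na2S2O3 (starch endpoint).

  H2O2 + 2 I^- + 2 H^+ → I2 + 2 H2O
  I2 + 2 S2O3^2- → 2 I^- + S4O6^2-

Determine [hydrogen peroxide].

0.01561 mol/L

n(S2O3^2-) = 0.03339 × 0.02296 = 7.666 × 10^-4 mol
n(I2) = n(S2O3^2-)/2 = 3.833 × 10^-4 mol
n(H2O2) in the aliquot = 3.833 × 10^-4 mol (1:1 ratio)
[H2O2] = 3.833 × 10^-4 / 0.02456 = 0.01561 mol/L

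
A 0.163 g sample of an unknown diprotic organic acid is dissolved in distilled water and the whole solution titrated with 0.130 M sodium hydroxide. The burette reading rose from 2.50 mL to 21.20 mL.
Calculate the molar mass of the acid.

134 g/mol

n(NaOH) = 0.0187 L × 0.130 mol/L = 2.43 × 10^-3 mol
From the 1:2 ratio, n(H2A) = 1/2 × 2.43 × 10^-3 = 1.22 × 10^-3 mol
M = m / n = 0.163 g / 1.22 × 10^-3 mol = 134 g/mol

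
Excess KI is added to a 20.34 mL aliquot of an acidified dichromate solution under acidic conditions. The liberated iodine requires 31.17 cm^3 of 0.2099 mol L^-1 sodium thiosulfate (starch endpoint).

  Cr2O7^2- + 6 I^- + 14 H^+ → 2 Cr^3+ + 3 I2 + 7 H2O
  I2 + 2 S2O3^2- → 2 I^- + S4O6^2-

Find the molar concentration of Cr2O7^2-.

0.05361 mol/L

n(S2O3^2-) = 0.03117 × 0.2099 = 6.543 × 10^-3 mol
n(I2) = n(S2O3^2-)/2 = 3.271 × 10^-3 mol
From the 1:3 ratio, n(Cr2O7^2-) in the aliquot = 1/3 × 3.271 × 10^-3 = 1.090 × 10^-3 mol
[Cr2O7^2-] = 1.090 × 10^-3 / 0.02034 = 0.05361 mol/L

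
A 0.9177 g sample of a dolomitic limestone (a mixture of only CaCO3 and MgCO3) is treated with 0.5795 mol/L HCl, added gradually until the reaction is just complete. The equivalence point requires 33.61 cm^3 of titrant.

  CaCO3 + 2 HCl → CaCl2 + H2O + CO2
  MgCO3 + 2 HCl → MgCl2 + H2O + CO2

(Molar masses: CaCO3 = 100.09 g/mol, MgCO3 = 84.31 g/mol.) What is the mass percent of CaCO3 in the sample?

n(HCl) = 0.03361 × 0.5795 = 0.01948 mol
Let x = n(CaCO3), y = n(MgCO3).
Titrant: 2x + 2y = 0.01948;  mass: 100.09x + 84.31y = 0.9177
Solving, x = 6.125 × 10^-3 mol, y = 3.614 × 10^-3 mol
mass of CaCO3 = 6.125 × 10^-3 × 100.09 = 0.6130 g
% CaCO3 = 0.6130 / 0.9177 × 100 = 66.80 %

66.80 %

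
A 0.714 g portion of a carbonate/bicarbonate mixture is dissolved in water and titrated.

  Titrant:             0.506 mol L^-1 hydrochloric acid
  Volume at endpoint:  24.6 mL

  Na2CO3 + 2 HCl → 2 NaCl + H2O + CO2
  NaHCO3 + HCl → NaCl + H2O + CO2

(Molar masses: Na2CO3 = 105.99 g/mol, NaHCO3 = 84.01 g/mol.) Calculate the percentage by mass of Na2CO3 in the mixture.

79.4 %

n(HCl) = 0.0246 × 0.506 = 0.0124 mol
Let x = n(Na2CO3), y = n(NaHCO3).
Titrant: 2x + 1y = 0.0124;  mass: 105.99x + 84.01y = 0.714
Solving, x = 5.35 × 10^-3 mol, y = 1.75 × 10^-3 mol
mass of Na2CO3 = 5.35 × 10^-3 × 105.99 = 0.567 g
% Na2CO3 = 0.567 / 0.714 × 100 = 79.4 %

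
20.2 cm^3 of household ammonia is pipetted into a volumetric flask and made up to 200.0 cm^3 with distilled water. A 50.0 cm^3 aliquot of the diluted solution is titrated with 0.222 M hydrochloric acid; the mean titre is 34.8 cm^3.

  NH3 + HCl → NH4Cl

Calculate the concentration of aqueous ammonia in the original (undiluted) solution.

n(HCl) = 0.0348 × 0.222 = 7.73 × 10^-3 mol
n(NH3) in the aliquot = 7.73 × 10^-3 mol (1:1 ratio)
[NH3]_dilute = 7.73 × 10^-3 / 0.0500 = 0.155 mol/L
Dilution factor = 200.0 / 20.2 = 9.901
[NH3]_stock = 0.155 × 9.901 = 1.53 mol/L

1.53 M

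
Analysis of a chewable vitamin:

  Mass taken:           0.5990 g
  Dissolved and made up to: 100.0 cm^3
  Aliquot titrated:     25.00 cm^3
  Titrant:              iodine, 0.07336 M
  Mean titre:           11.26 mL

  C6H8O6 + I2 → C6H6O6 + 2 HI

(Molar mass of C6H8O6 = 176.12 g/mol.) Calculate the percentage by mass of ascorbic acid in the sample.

n(I2) per titration = 0.01126 × 0.07336 = 8.260 × 10^-4 mol
n(C6H8O6) in each aliquot = 8.260 × 10^-4 mol (1:1 ratio)
n(C6H8O6) in the whole flask = 8.260 × 10^-4 × 100.0/25.00 = 3.304 × 10^-3 mol
mass of C6H8O6 = 3.304 × 10^-3 × 176.12 = 0.5819 g
% C6H8O6 = 0.5819 / 0.5990 × 100 = 97.15 %

97.15 %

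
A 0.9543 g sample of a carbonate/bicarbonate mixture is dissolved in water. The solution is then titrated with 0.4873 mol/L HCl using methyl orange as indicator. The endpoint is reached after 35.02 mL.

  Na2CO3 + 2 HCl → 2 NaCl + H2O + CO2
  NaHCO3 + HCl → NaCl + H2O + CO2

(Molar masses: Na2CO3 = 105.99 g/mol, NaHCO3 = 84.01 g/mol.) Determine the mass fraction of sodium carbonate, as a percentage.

n(HCl) = 0.03502 × 0.4873 = 0.01707 mol
Let x = n(Na2CO3), y = n(NaHCO3).
Titrant: 2x + 1y = 0.01707;  mass: 105.99x + 84.01y = 0.9543
Solving, x = 7.728 × 10^-3 mol, y = 1.610 × 10^-3 mol
mass of Na2CO3 = 7.728 × 10^-3 × 105.99 = 0.8191 g
% Na2CO3 = 0.8191 / 0.9543 × 100 = 85.83 %

85.83 %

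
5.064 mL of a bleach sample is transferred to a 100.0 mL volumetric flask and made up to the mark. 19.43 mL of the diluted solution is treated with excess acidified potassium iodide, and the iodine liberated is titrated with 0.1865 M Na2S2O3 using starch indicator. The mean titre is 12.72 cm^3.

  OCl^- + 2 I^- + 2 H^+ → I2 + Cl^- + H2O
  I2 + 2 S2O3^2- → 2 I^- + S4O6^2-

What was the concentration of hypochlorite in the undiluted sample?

n(S2O3^2-) = 0.01272 × 0.1865 = 2.372 × 10^-3 mol
n(I2) = n(S2O3^2-)/2 = 1.186 × 10^-3 mol
n(OCl^-) in the aliquot = 1.186 × 10^-3 mol (1:1 ratio)
[OCl^-]_dilute = 1.186 × 10^-3 / 0.01943 = 0.06105 mol/L
[OCl^-]_original = 0.06105 × 100.0/5.064 = 1.206 mol/L

1.206 M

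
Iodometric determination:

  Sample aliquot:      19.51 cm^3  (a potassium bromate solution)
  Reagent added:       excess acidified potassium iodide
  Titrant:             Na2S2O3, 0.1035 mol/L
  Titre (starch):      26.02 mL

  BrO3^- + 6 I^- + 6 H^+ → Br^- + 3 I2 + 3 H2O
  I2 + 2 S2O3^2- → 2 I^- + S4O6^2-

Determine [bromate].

0.02301 mol/L

n(S2O3^2-) = 0.02602 × 0.1035 = 2.693 × 10^-3 mol
n(I2) = n(S2O3^2-)/2 = 1.347 × 10^-3 mol
From the 1:3 ratio, n(BrO3^-) in the aliquot = 1/3 × 1.347 × 10^-3 = 4.488 × 10^-4 mol
[BrO3^-] = 4.488 × 10^-4 / 0.01951 = 0.02301 mol/L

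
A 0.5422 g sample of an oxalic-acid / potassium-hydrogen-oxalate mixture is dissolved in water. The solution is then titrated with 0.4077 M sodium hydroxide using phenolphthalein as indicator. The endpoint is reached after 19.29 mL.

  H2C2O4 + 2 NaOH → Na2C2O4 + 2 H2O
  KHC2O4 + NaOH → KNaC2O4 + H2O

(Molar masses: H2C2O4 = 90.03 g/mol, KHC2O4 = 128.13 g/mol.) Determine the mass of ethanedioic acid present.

0.2521 g

n(NaOH) = 0.01929 × 0.4077 = 7.865 × 10^-3 mol
Let x = n(H2C2O4), y = n(KHC2O4).
Titrant: 2x + 1y = 7.865 × 10^-3;  mass: 90.03x + 128.13y = 0.5422
Solving, x = 2.800 × 10^-3 mol, y = 2.264 × 10^-3 mol
mass of H2C2O4 = 2.800 × 10^-3 × 90.03 = 0.2521 g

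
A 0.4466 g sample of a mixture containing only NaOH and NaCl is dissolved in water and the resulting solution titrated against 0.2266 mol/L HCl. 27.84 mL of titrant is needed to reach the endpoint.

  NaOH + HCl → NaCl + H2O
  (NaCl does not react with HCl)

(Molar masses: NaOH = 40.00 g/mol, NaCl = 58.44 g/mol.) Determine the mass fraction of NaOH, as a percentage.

56.50 %

n(HCl) = 0.02784 × 0.2266 = 6.309 × 10^-3 mol
Let x = n(NaOH), y = n(NaCl).
Titrant: 1x = 6.309 × 10^-3;  mass: 40.00x + 58.44y = 0.4466
Solving, x = 6.309 × 10^-3 mol, y = 3.324 × 10^-3 mol
mass of NaOH = 6.309 × 10^-3 × 40.00 = 0.2523 g
% NaOH = 0.2523 / 0.4466 × 100 = 56.50 %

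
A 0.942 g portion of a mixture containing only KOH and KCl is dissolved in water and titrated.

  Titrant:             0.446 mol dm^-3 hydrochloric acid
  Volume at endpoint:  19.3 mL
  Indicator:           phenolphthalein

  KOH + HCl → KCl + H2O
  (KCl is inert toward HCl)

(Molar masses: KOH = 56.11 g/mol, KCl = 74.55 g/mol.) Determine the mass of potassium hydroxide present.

0.483 g

n(HCl) = 0.0193 × 0.446 = 8.61 × 10^-3 mol
Let x = n(KOH), y = n(KCl).
Titrant: 1x = 8.61 × 10^-3;  mass: 56.11x + 74.55y = 0.942
Solving, x = 8.61 × 10^-3 mol, y = 6.16 × 10^-3 mol
mass of KOH = 8.61 × 10^-3 × 56.11 = 0.483 g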